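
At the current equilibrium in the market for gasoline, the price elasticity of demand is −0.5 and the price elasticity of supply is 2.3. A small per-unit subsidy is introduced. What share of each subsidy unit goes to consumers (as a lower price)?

Consumer share = 23/28

For a small subsidy around the equilibrium, the benefit split depends on the relative slopes, which at a point are proportional to the elasticities.
Buyer share = εs/(εs + |εd|) = 2.3/(2.3 + 0.5) = 23/28; seller share = |εd|/(εs + |εd|) = 5/28.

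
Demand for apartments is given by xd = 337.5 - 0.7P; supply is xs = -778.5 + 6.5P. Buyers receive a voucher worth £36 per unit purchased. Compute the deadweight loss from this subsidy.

Deadweight loss = £409.5

Pre-subsidy: 337.5 - 0.7P = -778.5 + 6.5P gives P* = 155, x* = 229.
With the rebate, buyers effectively pay Pb = Ps − 36, where Ps is the price sellers receive.
Demand in terms of Ps becomes xd = 337.5 − 0.7(Ps − 36) = 362.7 - 0.7Ps. Setting this equal to supply: 362.7 - 0.7Ps = -778.5 + 6.5Ps, so Ps = 158.5.
Buyers pay Pb = 158.5 − 36 = 122.5; x' = -778.5 + 6.5·158.5 = 251.75.
The subsidy expands output by 251.75 − 229 = 22.75 past the efficient level; on those units the gap between marginal cost and willingness to pay runs from 0 up to 36.
DWL = ½ × 36 × 22.75 = 409.5.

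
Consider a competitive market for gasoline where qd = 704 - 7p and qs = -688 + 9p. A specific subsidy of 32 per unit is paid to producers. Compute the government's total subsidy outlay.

Pre-subsidy: 704 - 7p = -688 + 9p gives p* = 87, q* = 95.
With the subsidy, sellers receive ps = pb + 32 for each unit, where pb is the price buyers pay.
Supply in terms of pb becomes qs = -688 + 9(pb + 32) = -400 + 9pb. Setting this equal to demand: 704 - 7pb = -400 + 9pb, so pb = 69.
Sellers receive ps = 69 + 32 = 101; q' = 704 − 7·69 = 221.
Government outlay = subsidy × quantity = 32 × 221 = 7072.

Government cost = 7072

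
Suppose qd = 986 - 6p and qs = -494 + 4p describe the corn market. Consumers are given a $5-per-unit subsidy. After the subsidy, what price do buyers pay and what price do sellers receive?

Pre-subsidy: 986 - 6p = -494 + 4p gives p* = 148, q* = 98.
With the rebate, buyers effectively pay pb = ps − 5, where ps is the price sellers receive.
Demand in terms of ps becomes qd = 986 − 6(ps − 5) = 1016 - 6ps. Setting this equal to supply: 1016 - 6ps = -494 + 4ps, so ps = 151.
Buyers pay pb = 151 − 5 = 146; q' = -494 + 4·151 = 110.

Buyers pay $146; sellers receive $151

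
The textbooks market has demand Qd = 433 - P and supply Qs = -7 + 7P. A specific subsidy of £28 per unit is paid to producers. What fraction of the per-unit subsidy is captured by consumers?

Consumer share = 0.875

Pre-subsidy: 433 - P = -7 + 7P gives P* = 55, Q* = 378.
With the subsidy, sellers receive Ps = Pb + 28 for each unit, where Pb is the price buyers pay.
Supply in terms of Pb becomes Qs = -7 + 7(Pb + 28) = 189 + 7Pb. Setting this equal to demand: 433 - Pb = 189 + 7Pb, so Pb = 30.5.
Sellers receive Ps = 30.5 + 28 = 58.5; Q' = 433 − 1·30.5 = 402.5.
Buyers' price falls by P* − Pb = 55 − 30.5 = 24.5; sellers' price rises by Ps − P* = 58.5 − 55 = 3.5.
So consumers capture 24.5/28 = 0.875 of each unit of subsidy.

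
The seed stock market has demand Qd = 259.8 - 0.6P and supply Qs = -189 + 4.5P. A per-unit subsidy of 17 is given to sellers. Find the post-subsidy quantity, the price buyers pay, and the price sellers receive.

Q' = 216; buyers pay 73; sellers receive 90

Pre-subsidy: 259.8 - 0.6P = -189 + 4.5P gives P* = 88, Q* = 207.
With the subsidy, sellers receive Ps = Pb + 17 for each unit, where Pb is the price buyers pay.
Supply in terms of Pb becomes Qs = -189 + 4.5(Pb + 17) = -112.5 + 4.5Pb. Setting this equal to demand: 259.8 - 0.6Pb = -112.5 + 4.5Pb, so Pb = 73.
Sellers receive Ps = 73 + 17 = 90; Q' = 259.8 − 0.6·73 = 216.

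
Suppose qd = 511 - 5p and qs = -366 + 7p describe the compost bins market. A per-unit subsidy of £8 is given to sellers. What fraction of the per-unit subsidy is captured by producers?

Pre-subsidy: 511 - 5p = -366 + 7p gives p* = 877/12, q* = 1747/12.
With the subsidy, sellers receive ps = pb + 8 for each unit, where pb is the price buyers pay.
Supply in terms of pb becomes qs = -366 + 7(pb + 8) = -310 + 7pb. Setting this equal to demand: 511 - 5pb = -310 + 7pb, so pb = 821/12.
Sellers receive ps = 821/12 + 8 = 917/12; q' = 511 − 5·(821/12) = 2027/12.
Buyers' price falls by p* − pb = 877/12 − 821/12 = 14/3; sellers' price rises by ps − p* = 917/12 − 877/12 = 10/3.
So producers capture (10/3)/8 = 5/12 of each unit of subsidy.

Producer share = 5/12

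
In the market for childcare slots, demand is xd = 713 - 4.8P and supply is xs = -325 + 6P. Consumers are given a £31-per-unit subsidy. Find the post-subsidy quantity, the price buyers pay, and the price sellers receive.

x' = 1003/3; buyers pay 710/9; sellers receive 989/9

Pre-subsidy: 713 - 4.8P = -325 + 6P gives P* = 865/9, x* = 755/3.
With the rebate, buyers effectively pay Pb = Ps − 31, where Ps is the price sellers receive.
Demand in terms of Ps becomes xd = 713 − 4.8(Ps − 31) = 861.8 - 4.8Ps. Setting this equal to supply: 861.8 - 4.8Ps = -325 + 6Ps, so Ps = 989/9.
Buyers pay Pb = 989/9 − 31 = 710/9; x' = -325 + 6·(989/9) = 1003/3.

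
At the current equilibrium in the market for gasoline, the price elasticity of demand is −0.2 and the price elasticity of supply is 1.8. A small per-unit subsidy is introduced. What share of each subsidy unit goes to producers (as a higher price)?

Producer share = 0.1

For a small subsidy around the equilibrium, the benefit split depends on the relative slopes, which at a point are proportional to the elasticities.
Buyer share = εs/(εs + |εd|) = 1.8/(1.8 + 0.2) = 0.9; seller share = |εd|/(εs + |εd|) = 0.1.
So producers capture 0.1 of the subsidy.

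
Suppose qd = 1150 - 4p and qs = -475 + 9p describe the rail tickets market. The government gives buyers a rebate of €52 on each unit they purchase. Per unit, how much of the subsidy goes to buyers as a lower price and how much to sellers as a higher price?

Pre-subsidy: 1150 - 4p = -475 + 9p gives p* = 125, q* = 650.
With the rebate, buyers effectively pay pb = ps − 52, where ps is the price sellers receive.
Demand in terms of ps becomes qd = 1150 − 4(ps − 52) = 1358 - 4ps. Setting this equal to supply: 1358 - 4ps = -475 + 9ps, so ps = 141.
Buyers pay pb = 141 − 52 = 89; q' = -475 + 9·141 = 794.
Buyers' price falls by p* − pb = 125 − 89 = 36; sellers' price rises by ps − p* = 141 − 125 = 16.

Buyers gain €36 per unit; sellers gain €16 per unit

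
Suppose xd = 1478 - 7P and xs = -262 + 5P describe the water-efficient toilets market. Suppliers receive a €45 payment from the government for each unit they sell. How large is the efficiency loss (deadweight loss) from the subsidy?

Pre-subsidy: 1478 - 7P = -262 + 5P gives P* = 145, x* = 463.
With the subsidy, sellers receive Ps = Pb + 45 for each unit, where Pb is the price buyers pay.
Supply in terms of Pb becomes xs = -262 + 5(Pb + 45) = -37 + 5Pb. Setting this equal to demand: 1478 - 7Pb = -37 + 5Pb, so Pb = 126.25.
Sellers receive Ps = 126.25 + 45 = 171.25; x' = 1478 − 7·126.25 = 594.25.
The subsidy expands output by 594.25 − 463 = 131.25 past the efficient level; on those units the gap between marginal cost and willingness to pay runs from 0 up to 45.
DWL = ½ × 45 × 131.25 = 2953.125.

Deadweight loss = €2953.125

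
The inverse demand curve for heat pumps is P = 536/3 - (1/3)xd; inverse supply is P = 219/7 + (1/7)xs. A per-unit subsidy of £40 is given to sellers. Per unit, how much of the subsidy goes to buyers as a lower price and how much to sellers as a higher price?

Buyers gain £28 per unit; sellers gain £12 per unit

Pre-subsidy: 536/3 - (1/3)x = 219/7 + (1/7)x gives x* = 309.5 and P* = 75.5.
With the subsidy, sellers receive Ps = Pb + 40 for each unit, where Pb is the price buyers pay.
On the curves, Pb = 536/3 - (1/3)x and Ps = 219/7 + (1/7)x; the wedge Ps − Pb = 40 gives 219/7 + (1/7)x − (536/3 - (1/3)x) = 40, so x' = 393.5.
Then Pb = 536/3 − (1/3)·393.5 = 47.5 and Ps = 219/7 + (1/7)·393.5 = 87.5.
Buyers' price falls by P* − Pb = 75.5 − 47.5 = 28; sellers' price rises by Ps − P* = 87.5 − 75.5 = 12.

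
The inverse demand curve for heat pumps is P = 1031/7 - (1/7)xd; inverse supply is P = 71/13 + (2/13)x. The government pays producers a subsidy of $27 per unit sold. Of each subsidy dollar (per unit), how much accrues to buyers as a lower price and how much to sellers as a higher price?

Pre-subsidy: 1031/7 - (1/7)x = 71/13 + (2/13)x gives x* = 478 and P* = 79.
With the subsidy, sellers receive Ps = Pb + 27 for each unit, where Pb is the price buyers pay.
On the curves, Pb = 1031/7 - (1/7)x and Ps = 71/13 + (2/13)x; the wedge Ps − Pb = 27 gives 71/13 + (2/13)x − (1031/7 - (1/7)x) = 27, so x' = 569.
Then Pb = 1031/7 − (1/7)·569 = 66 and Ps = 71/13 + (2/13)·569 = 93.
Buyers' price falls by P* − Pb = 79 − 66 = 13; sellers' price rises by Ps − P* = 93 − 79 = 14.

Buyers gain $13 per unit; sellers gain $14 per unit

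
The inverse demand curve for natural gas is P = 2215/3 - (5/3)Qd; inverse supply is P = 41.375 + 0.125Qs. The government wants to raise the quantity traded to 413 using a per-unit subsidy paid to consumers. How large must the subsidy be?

At Q = 413, from the demand curve buyers pay Pb = 2215/3 − (5/3)·413 = 50; from the supply curve sellers need Ps = 41.375 + 0.125·413 = 93.
The subsidy must fill the gap: s = Ps − Pb = 93 − 50 = 43.

Required subsidy s = 43 per unit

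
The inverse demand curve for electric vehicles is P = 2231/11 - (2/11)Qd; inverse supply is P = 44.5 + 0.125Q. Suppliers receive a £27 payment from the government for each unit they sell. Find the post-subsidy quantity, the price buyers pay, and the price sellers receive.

Q' = 604; buyers pay £93; sellers receive £120

Pre-subsidy: 2231/11 - (2/11)Q = 44.5 + 0.125Q gives Q* = 516 and P* = 109.
With the subsidy, sellers receive Ps = Pb + 27 for each unit, where Pb is the price buyers pay.
On the curves, Pb = 2231/11 - (2/11)Q and Ps = 44.5 + 0.125Q; the wedge Ps − Pb = 27 gives 44.5 + 0.125Q − (2231/11 - (2/11)Q) = 27, so Q' = 604.
Then Pb = 2231/11 − (2/11)·604 = 93 and Ps = 44.5 + 0.125·604 = 120.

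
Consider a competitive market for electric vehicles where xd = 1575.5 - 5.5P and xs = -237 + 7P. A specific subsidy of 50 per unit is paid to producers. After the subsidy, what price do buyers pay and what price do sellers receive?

Pre-subsidy: 1575.5 - 5.5P = -237 + 7P gives P* = 145, x* = 778.
With the subsidy, sellers receive Ps = Pb + 50 for each unit, where Pb is the price buyers pay.
Supply in terms of Pb becomes xs = -237 + 7(Pb + 50) = 113 + 7Pb. Setting this equal to demand: 1575.5 - 5.5Pb = 113 + 7Pb, so Pb = 117.
Sellers receive Ps = 117 + 50 = 167; x' = 1575.5 − 5.5·117 = 932.

Buyers pay 117; sellers receive 167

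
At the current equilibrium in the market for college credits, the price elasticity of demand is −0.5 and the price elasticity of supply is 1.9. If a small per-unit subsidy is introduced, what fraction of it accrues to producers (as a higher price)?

For a small subsidy around the equilibrium, the benefit split depends on the relative slopes, which at a point are proportional to the elasticities.
Buyer share = εs/(εs + |εd|) = 1.9/(1.9 + 0.5) = 19/24; seller share = |εd|/(εs + |εd|) = 5/24.
So producers capture 5/24 of the subsidy.

Producer share = 5/24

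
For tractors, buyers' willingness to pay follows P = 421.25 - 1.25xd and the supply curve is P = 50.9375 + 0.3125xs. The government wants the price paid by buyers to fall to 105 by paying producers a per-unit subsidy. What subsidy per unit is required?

At a buyer price of 105, quantity demanded is 337 − 0.8·105 = 253.
Sellers supply 253 only when they receive Ps = 50.9375 + 0.3125·253 = 130.
s = Ps − Pb = 130 − 105 = 25.

Required subsidy s = 25 per unit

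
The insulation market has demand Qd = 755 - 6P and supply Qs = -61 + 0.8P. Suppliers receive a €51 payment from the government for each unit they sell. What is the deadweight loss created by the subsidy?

Pre-subsidy: 755 - 6P = -61 + 0.8P gives P* = 120, Q* = 35.
With the subsidy, sellers receive Ps = Pb + 51 for each unit, where Pb is the price buyers pay.
Supply in terms of Pb becomes Qs = -61 + 0.8(Pb + 51) = -20.2 + 0.8Pb. Setting this equal to demand: 755 - 6Pb = -20.2 + 0.8Pb, so Pb = 114.
Sellers receive Ps = 114 + 51 = 165; Q' = 755 − 6·114 = 71.
The subsidy expands output by 71 − 35 = 36 past the efficient level; on those units the gap between marginal cost and willingness to pay runs from 0 up to 51.
DWL = ½ × 51 × 36 = 918.

Deadweight loss = €918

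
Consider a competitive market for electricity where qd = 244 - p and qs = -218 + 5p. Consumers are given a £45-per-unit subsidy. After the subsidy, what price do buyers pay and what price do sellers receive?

Buyers pay £39.5; sellers receive £84.5

Pre-subsidy: 244 - p = -218 + 5p gives p* = 77, q* = 167.
With the rebate, buyers effectively pay pb = ps − 45, where ps is the price sellers receive.
Demand in terms of ps becomes qd = 244 − 1(ps − 45) = 289 - ps. Setting this equal to supply: 289 - ps = -218 + 5ps, so ps = 84.5.
Buyers pay pb = 84.5 − 45 = 39.5; q' = -218 + 5·84.5 = 204.5.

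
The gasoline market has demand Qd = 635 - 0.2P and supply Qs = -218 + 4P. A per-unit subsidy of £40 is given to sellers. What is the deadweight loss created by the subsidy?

Pre-subsidy: 635 - 0.2P = -218 + 4P gives P* = 4265/21, Q* = 12482/21.
With the subsidy, sellers receive Ps = Pb + 40 for each unit, where Pb is the price buyers pay.
Supply in terms of Pb becomes Qs = -218 + 4(Pb + 40) = -58 + 4Pb. Setting this equal to demand: 635 - 0.2Pb = -58 + 4Pb, so Pb = 165.
Sellers receive Ps = 165 + 40 = 205; Q' = 635 − 0.2·165 = 602.
The subsidy expands output by 602 − 12482/21 = 160/21 past the efficient level; on those units the gap between marginal cost and willingness to pay runs from 0 up to 40.
DWL = ½ × 40 × 160/21 = 3200/21.

Deadweight loss = 3200/21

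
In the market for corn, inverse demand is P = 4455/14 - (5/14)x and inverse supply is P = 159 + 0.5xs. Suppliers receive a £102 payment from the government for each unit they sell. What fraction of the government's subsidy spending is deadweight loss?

Pre-subsidy: 4455/14 - (5/14)x = 159 + 0.5x gives x* = 185.75 and P* = 251.875.
With the subsidy, sellers receive Ps = Pb + 102 for each unit, where Pb is the price buyers pay.
On the curves, Pb = 4455/14 - (5/14)x and Ps = 159 + 0.5x; the wedge Ps − Pb = 102 gives 159 + 0.5x − (4455/14 - (5/14)x) = 102, so x' = 304.75.
Then Pb = 4455/14 − (5/14)·304.75 = 209.375 and Ps = 159 + 0.5·304.75 = 311.375.
ΔCS = ½(185.75 + 304.75)(251.875 − 209.375) = 10423.125; ΔPS = ½(185.75 + 304.75)(311.375 − 251.875) = 14592.375.
Government spending = 102 × 304.75 = 31084.5.
DWL = ½ × 102 × (304.75 − 185.75) = 6069; fraction = 6069 / 31084.5 = 238/1219.

DWL / government spending = 238/1219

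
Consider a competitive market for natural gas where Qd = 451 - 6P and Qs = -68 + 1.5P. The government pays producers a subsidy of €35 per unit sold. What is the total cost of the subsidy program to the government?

Pre-subsidy: 451 - 6P = -68 + 1.5P gives P* = 69.2, Q* = 35.8.
With the subsidy, sellers receive Ps = Pb + 35 for each unit, where Pb is the price buyers pay.
Supply in terms of Pb becomes Qs = -68 + 1.5(Pb + 35) = -15.5 + 1.5Pb. Setting this equal to demand: 451 - 6Pb = -15.5 + 1.5Pb, so Pb = 62.2.
Sellers receive Ps = 62.2 + 35 = 97.2; Q' = 451 − 6·62.2 = 77.8.
Government outlay = subsidy × quantity = 35 × 77.8 = 2723.

Government cost = €2723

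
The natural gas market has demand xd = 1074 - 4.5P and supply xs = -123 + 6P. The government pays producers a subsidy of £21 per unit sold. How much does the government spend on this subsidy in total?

Pre-subsidy: 1074 - 4.5P = -123 + 6P gives P* = 114, x* = 561.
With the subsidy, sellers receive Ps = Pb + 21 for each unit, where Pb is the price buyers pay.
Supply in terms of Pb becomes xs = -123 + 6(Pb + 21) = 3 + 6Pb. Setting this equal to demand: 1074 - 4.5Pb = 3 + 6Pb, so Pb = 102.
Sellers receive Ps = 102 + 21 = 123; x' = 1074 − 4.5·102 = 615.
Government outlay = subsidy × quantity = 21 × 615 = 12915.

Government cost = £12915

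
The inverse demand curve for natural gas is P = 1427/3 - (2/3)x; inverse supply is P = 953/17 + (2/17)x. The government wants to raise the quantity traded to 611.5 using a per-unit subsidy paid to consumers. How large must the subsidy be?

At x = 611.5, from the demand curve buyers pay Pb = 1427/3 − (2/3)·611.5 = 68; from the supply curve sellers need Ps = 953/17 + (2/17)·611.5 = 128.
The subsidy must fill the gap: s = Ps − Pb = 128 − 68 = 60.

Required subsidy s = 60 per unit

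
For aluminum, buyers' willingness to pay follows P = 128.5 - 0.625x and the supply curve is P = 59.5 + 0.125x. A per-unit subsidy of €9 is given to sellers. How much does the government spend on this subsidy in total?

Pre-subsidy: 128.5 - 0.625x = 59.5 + 0.125x gives x* = 92 and P* = 71.
With the subsidy, sellers receive Ps = Pb + 9 for each unit, where Pb is the price buyers pay.
On the curves, Pb = 128.5 - 0.625x and Ps = 59.5 + 0.125x; the wedge Ps − Pb = 9 gives 59.5 + 0.125x − (128.5 - 0.625x) = 9, so x' = 104.
Then Pb = 128.5 − 0.625·104 = 63.5 and Ps = 59.5 + 0.125·104 = 72.5.
Government outlay = subsidy × quantity = 9 × 104 = 936.

Government cost = €936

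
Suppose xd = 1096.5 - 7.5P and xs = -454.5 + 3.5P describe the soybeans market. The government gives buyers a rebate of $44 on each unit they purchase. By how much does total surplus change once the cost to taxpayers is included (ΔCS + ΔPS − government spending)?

Net change in total surplus = -$2310

Pre-subsidy: 1096.5 - 7.5P = -454.5 + 3.5P gives P* = 141, x* = 39.
With the rebate, buyers effectively pay Pb = Ps − 44, where Ps is the price sellers receive.
Demand in terms of Ps becomes xd = 1096.5 − 7.5(Ps − 44) = 1426.5 - 7.5Ps. Setting this equal to supply: 1426.5 - 7.5Ps = -454.5 + 3.5Ps, so Ps = 171.
Buyers pay Pb = 171 − 44 = 127; x' = -454.5 + 3.5·171 = 144.
ΔCS = ½(39 + 144)(141 − 127) = 1281; ΔPS = ½(39 + 144)(171 − 141) = 2745.
Government spending = 44 × 144 = 6336.
Net change = 1281 + 2745 − 6336 = -2310. The loss equals the DWL triangle ½·44·105.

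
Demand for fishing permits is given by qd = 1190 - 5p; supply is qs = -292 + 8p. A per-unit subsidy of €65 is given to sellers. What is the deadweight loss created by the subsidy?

Pre-subsidy: 1190 - 5p = -292 + 8p gives p* = 114, q* = 620.
With the subsidy, sellers receive ps = pb + 65 for each unit, where pb is the price buyers pay.
Supply in terms of pb becomes qs = -292 + 8(pb + 65) = 228 + 8pb. Setting this equal to demand: 1190 - 5pb = 228 + 8pb, so pb = 74.
Sellers receive ps = 74 + 65 = 139; q' = 1190 − 5·74 = 820.
The subsidy expands output by 820 − 620 = 200 past the efficient level; on those units the gap between marginal cost and willingness to pay runs from 0 up to 65.
DWL = ½ × 65 × 200 = 6500.

Deadweight loss = €6500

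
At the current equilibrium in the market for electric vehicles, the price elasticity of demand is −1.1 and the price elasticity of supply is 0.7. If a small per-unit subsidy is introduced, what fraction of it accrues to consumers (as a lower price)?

For a small subsidy around the equilibrium, the benefit split depends on the relative slopes, which at a point are proportional to the elasticities.
Buyer share = εs/(εs + |εd|) = 0.7/(0.7 + 1.1) = 7/18; seller share = |εd|/(εs + |εd|) = 11/18.

Consumer share = 7/18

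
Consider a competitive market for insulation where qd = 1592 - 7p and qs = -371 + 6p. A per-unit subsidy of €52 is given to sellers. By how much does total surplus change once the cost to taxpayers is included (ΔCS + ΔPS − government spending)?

Net change in total surplus = -€4368

Pre-subsidy: 1592 - 7p = -371 + 6p gives p* = 151, q* = 535.
With the subsidy, sellers receive ps = pb + 52 for each unit, where pb is the price buyers pay.
Supply in terms of pb becomes qs = -371 + 6(pb + 52) = -59 + 6pb. Setting this equal to demand: 1592 - 7pb = -59 + 6pb, so pb = 127.
Sellers receive ps = 127 + 52 = 179; q' = 1592 − 7·127 = 703.
ΔCS = ½(535 + 703)(151 − 127) = 14856; ΔPS = ½(535 + 703)(179 − 151) = 17332.
Government spending = 52 × 703 = 36556.
Net change = 14856 + 17332 − 36556 = -4368. The loss equals the DWL triangle ½·52·168.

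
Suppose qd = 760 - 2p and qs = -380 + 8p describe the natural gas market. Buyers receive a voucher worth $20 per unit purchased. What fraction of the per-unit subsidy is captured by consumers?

Pre-subsidy: 760 - 2p = -380 + 8p gives p* = 114, q* = 532.
With the rebate, buyers effectively pay pb = ps − 20, where ps is the price sellers receive.
Demand in terms of ps becomes qd = 760 − 2(ps − 20) = 800 - 2ps. Setting this equal to supply: 800 - 2ps = -380 + 8ps, so ps = 118.
Buyers pay pb = 118 − 20 = 98; q' = -380 + 8·118 = 564.
Buyers' price falls by p* − pb = 114 − 98 = 16; sellers' price rises by ps − p* = 118 − 114 = 4.
So consumers capture 16/20 = 0.8 of each unit of subsidy.

Consumer share = 0.8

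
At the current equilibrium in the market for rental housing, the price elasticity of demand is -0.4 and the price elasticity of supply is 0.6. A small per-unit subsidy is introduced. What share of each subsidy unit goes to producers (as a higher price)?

Producer share = 0.4

For a small subsidy around the equilibrium, the benefit split depends on the relative slopes, which at a point are proportional to the elasticities.
Buyer share = εs/(εs + |εd|) = 0.6/(0.6 + 0.4) = 0.6; seller share = |εd|/(εs + |εd|) = 0.4.
So producers capture 0.4 of the subsidy.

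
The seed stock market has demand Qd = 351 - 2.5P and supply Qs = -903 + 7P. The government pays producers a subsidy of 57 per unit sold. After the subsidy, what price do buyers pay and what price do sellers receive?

Pre-subsidy: 351 - 2.5P = -903 + 7P gives P* = 132, Q* = 21.
With the subsidy, sellers receive Ps = Pb + 57 for each unit, where Pb is the price buyers pay.
Supply in terms of Pb becomes Qs = -903 + 7(Pb + 57) = -504 + 7Pb. Setting this equal to demand: 351 - 2.5Pb = -504 + 7Pb, so Pb = 90.
Sellers receive Ps = 90 + 57 = 147; Q' = 351 − 2.5·90 = 126.

Buyers pay 90; sellers receive 147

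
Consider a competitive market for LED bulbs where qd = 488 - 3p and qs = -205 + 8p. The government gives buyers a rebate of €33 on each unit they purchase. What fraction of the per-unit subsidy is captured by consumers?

Pre-subsidy: 488 - 3p = -205 + 8p gives p* = 63, q* = 299.
With the rebate, buyers effectively pay pb = ps − 33, where ps is the price sellers receive.
Demand in terms of ps becomes qd = 488 − 3(ps − 33) = 587 - 3ps. Setting this equal to supply: 587 - 3ps = -205 + 8ps, so ps = 72.
Buyers pay pb = 72 − 33 = 39; q' = -205 + 8·72 = 371.
Buyers' price falls by p* − pb = 63 − 39 = 24; sellers' price rises by ps − p* = 72 − 63 = 9.
So consumers capture 24/33 = 8/11 of each unit of subsidy.

Consumer share = 8/11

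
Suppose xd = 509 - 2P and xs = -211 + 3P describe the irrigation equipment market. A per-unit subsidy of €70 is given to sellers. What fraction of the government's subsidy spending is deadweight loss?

DWL / government spending = 42/305

Pre-subsidy: 509 - 2P = -211 + 3P gives P* = 144, x* = 221.
With the subsidy, sellers receive Ps = Pb + 70 for each unit, where Pb is the price buyers pay.
Supply in terms of Pb becomes xs = -211 + 3(Pb + 70) = -1 + 3Pb. Setting this equal to demand: 509 - 2Pb = -1 + 3Pb, so Pb = 102.
Sellers receive Ps = 102 + 70 = 172; x' = 509 − 2·102 = 305.
ΔCS = ½(221 + 305)(144 − 102) = 11046; ΔPS = ½(221 + 305)(172 − 144) = 7364.
Government spending = 70 × 305 = 21350.
DWL = ½ × 70 × (305 − 221) = 2940; fraction = 2940 / 21350 = 42/305.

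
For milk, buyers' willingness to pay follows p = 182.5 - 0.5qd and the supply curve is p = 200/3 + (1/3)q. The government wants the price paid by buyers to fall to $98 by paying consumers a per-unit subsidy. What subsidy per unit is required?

At a buyer price of 98, quantity demanded is 365 − 2·98 = 169.
Sellers supply 169 only when they receive ps = 200/3 + (1/3)·169 = 123.
s = ps − pb = 123 − 98 = 25.

Required subsidy s = $25 per unit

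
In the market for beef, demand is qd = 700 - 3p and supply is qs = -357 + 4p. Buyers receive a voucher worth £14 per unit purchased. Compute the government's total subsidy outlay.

Pre-subsidy: 700 - 3p = -357 + 4p gives p* = 151, q* = 247.
With the rebate, buyers effectively pay pb = ps − 14, where ps is the price sellers receive.
Demand in terms of ps becomes qd = 700 − 3(ps − 14) = 742 - 3ps. Setting this equal to supply: 742 - 3ps = -357 + 4ps, so ps = 157.
Buyers pay pb = 157 − 14 = 143; q' = -357 + 4·157 = 271.
Government outlay = subsidy × quantity = 14 × 271 = 3794.

Government cost = £3794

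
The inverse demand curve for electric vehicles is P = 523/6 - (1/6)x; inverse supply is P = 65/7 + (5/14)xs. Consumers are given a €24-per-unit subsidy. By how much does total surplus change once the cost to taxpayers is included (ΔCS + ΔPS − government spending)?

Pre-subsidy: 523/6 - (1/6)x = 65/7 + (5/14)x gives x* = 3271/22 and P* = 2745/44.
With the rebate, buyers effectively pay Pb = Ps − 24, where Ps is the price sellers receive.
On the curves, Pb = 523/6 - (1/6)x and Ps = 65/7 + (5/14)x; the wedge Ps − Pb = 24 gives 65/7 + (5/14)x − (523/6 - (1/6)x) = 24, so x' = 194.5.
Then Pb = 523/6 − (1/6)·194.5 = 54.75 and Ps = 65/7 + (5/14)·194.5 = 78.75.
ΔCS = ½(3271/22 + 194.5)(2745/44 − 54.75) = 158550/121; ΔPS = ½(3271/22 + 194.5)(78.75 − 2745/44) = 339750/121.
Government spending = 24 × 194.5 = 4668.
Net change = 158550/121 + 339750/121 − 4668 = -6048/11. The loss equals the DWL triangle ½·24·504/11.

Net change in total surplus = -6048/11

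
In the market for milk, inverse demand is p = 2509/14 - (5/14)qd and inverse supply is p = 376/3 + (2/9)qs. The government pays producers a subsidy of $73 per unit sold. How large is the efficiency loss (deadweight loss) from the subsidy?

Deadweight loss = $4599

Pre-subsidy: 2509/14 - (5/14)q = 376/3 + (2/9)q gives q* = 93 and p* = 146.
With the subsidy, sellers receive ps = pb + 73 for each unit, where pb is the price buyers pay.
On the curves, pb = 2509/14 - (5/14)q and ps = 376/3 + (2/9)q; the wedge ps − pb = 73 gives 376/3 + (2/9)q − (2509/14 - (5/14)q) = 73, so q' = 219.
Then pb = 2509/14 − (5/14)·219 = 101 and ps = 376/3 + (2/9)·219 = 174.
The subsidy expands output by 219 − 93 = 126 past the efficient level; on those units the gap between marginal cost and willingness to pay runs from 0 up to 73.
DWL = ½ × 73 × 126 = 4599.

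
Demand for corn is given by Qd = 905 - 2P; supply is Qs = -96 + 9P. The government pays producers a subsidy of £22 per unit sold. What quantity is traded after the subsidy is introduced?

Pre-subsidy: 905 - 2P = -96 + 9P gives P* = 91, Q* = 723.
With the subsidy, sellers receive Ps = Pb + 22 for each unit, where Pb is the price buyers pay.
Supply in terms of Pb becomes Qs = -96 + 9(Pb + 22) = 102 + 9Pb. Setting this equal to demand: 905 - 2Pb = 102 + 9Pb, so Pb = 73.
Sellers receive Ps = 73 + 22 = 95; Q' = 905 − 2·73 = 759.

Q' = 759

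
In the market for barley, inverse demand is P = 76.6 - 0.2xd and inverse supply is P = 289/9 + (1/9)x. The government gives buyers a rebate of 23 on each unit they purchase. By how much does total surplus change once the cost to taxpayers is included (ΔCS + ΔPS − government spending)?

Pre-subsidy: 76.6 - 0.2x = 289/9 + (1/9)x gives x* = 143 and P* = 48.
With the rebate, buyers effectively pay Pb = Ps − 23, where Ps is the price sellers receive.
On the curves, Pb = 76.6 - 0.2x and Ps = 289/9 + (1/9)x; the wedge Ps − Pb = 23 gives 289/9 + (1/9)x − (76.6 - 0.2x) = 23, so x' = 3037/14.
Then Pb = 76.6 − 0.2·(3037/14) = 465/14 and Ps = 289/9 + (1/9)·(3037/14) = 787/14.
ΔCS = ½(143 + 3037/14)(48 − 465/14) = 1043073/392; ΔPS = ½(143 + 3037/14)(787/14 − 48) = 579485/392.
Government spending = 23 × 3037/14 = 69851/14.
Net change = 1043073/392 + 579485/392 − 69851/14 = -23805/28. The loss equals the DWL triangle ½·23·1035/14.

Net change in total surplus = -23805/28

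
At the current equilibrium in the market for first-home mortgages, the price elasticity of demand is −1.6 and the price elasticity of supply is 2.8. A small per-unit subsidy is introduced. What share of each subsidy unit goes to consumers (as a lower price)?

For a small subsidy around the equilibrium, the benefit split depends on the relative slopes, which at a point are proportional to the elasticities.
Buyer share = εs/(εs + |εd|) = 2.8/(2.8 + 1.6) = 7/11; seller share = |εd|/(εs + |εd|) = 4/11.

Consumer share = 7/11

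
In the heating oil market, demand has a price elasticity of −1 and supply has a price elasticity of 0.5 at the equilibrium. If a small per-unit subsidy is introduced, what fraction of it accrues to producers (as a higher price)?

For a small subsidy around the equilibrium, the benefit split depends on the relative slopes, which at a point are proportional to the elasticities.
Buyer share = εs/(εs + |εd|) = 0.5/(0.5 + 1) = 1/3; seller share = |εd|/(εs + |εd|) = 2/3.
So producers capture 2/3 of the subsidy.

Producer share = 2/3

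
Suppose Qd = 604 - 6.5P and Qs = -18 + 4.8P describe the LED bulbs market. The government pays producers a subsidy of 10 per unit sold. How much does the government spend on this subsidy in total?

Pre-subsidy: 604 - 6.5P = -18 + 4.8P gives P* = 6220/113, Q* = 27822/113.
With the subsidy, sellers receive Ps = Pb + 10 for each unit, where Pb is the price buyers pay.
Supply in terms of Pb becomes Qs = -18 + 4.8(Pb + 10) = 30 + 4.8Pb. Setting this equal to demand: 604 - 6.5Pb = 30 + 4.8Pb, so Pb = 5740/113.
Sellers receive Ps = 5740/113 + 10 = 6870/113; Q' = 604 − 6.5·(5740/113) = 30942/113.
Government outlay = subsidy × quantity = 10 × 30942/113 = 309420/113.

Government cost = 309420/113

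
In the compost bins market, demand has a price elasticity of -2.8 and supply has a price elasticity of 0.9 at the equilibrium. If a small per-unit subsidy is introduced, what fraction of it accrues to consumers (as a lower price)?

Consumer share = 9/37

For a small subsidy around the equilibrium, the benefit split depends on the relative slopes, which at a point are proportional to the elasticities.
Buyer share = εs/(εs + |εd|) = 0.9/(0.9 + 2.8) = 9/37; seller share = |εd|/(εs + |εd|) = 28/37.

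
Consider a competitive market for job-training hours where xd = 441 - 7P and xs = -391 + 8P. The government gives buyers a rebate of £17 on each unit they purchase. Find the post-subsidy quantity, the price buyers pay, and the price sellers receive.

x' = 116.2; buyers pay £46.4; sellers receive £63.4

Pre-subsidy: 441 - 7P = -391 + 8P gives P* = 832/15, x* = 791/15.
With the rebate, buyers effectively pay Pb = Ps − 17, where Ps is the price sellers receive.
Demand in terms of Ps becomes xd = 441 − 7(Ps − 17) = 560 - 7Ps. Setting this equal to supply: 560 - 7Ps = -391 + 8Ps, so Ps = 63.4.
Buyers pay Pb = 63.4 − 17 = 46.4; x' = -391 + 8·63.4 = 116.2.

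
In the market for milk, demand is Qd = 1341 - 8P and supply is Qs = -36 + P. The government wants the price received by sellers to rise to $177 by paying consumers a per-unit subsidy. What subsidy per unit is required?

Required subsidy s = $27 per unit

At a seller price of 177, quantity supplied is -36 + 1·177 = 141.
Buyers absorb 141 only when they pay Pb with 1341 − 8·Pb = 141, i.e. Pb = 150.
s = Ps − Pb = 177 − 150 = 27.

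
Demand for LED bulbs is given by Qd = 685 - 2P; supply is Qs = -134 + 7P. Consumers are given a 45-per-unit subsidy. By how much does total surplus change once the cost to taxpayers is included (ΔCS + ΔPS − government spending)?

Pre-subsidy: 685 - 2P = -134 + 7P gives P* = 91, Q* = 503.
With the rebate, buyers effectively pay Pb = Ps − 45, where Ps is the price sellers receive.
Demand in terms of Ps becomes Qd = 685 − 2(Ps − 45) = 775 - 2Ps. Setting this equal to supply: 775 - 2Ps = -134 + 7Ps, so Ps = 101.
Buyers pay Pb = 101 − 45 = 56; Q' = -134 + 7·101 = 573.
ΔCS = ½(503 + 573)(91 − 56) = 18830; ΔPS = ½(503 + 573)(101 − 91) = 5380.
Government spending = 45 × 573 = 25785.
Net change = 18830 + 5380 − 25785 = -1575. The loss equals the DWL triangle ½·45·70.

Net change in total surplus = -1575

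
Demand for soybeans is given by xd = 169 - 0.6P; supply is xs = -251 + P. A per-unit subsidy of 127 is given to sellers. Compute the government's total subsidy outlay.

Government cost = 7508.875

Pre-subsidy: 169 - 0.6P = -251 + P gives P* = 262.5, x* = 11.5.
With the subsidy, sellers receive Ps = Pb + 127 for each unit, where Pb is the price buyers pay.
Supply in terms of Pb becomes xs = -251 + 1(Pb + 127) = -124 + Pb. Setting this equal to demand: 169 - 0.6Pb = -124 + Pb, so Pb = 183.125.
Sellers receive Ps = 183.125 + 127 = 310.125; x' = 169 − 0.6·183.125 = 59.125.
Government outlay = subsidy × quantity = 127 × 59.125 = 7508.875.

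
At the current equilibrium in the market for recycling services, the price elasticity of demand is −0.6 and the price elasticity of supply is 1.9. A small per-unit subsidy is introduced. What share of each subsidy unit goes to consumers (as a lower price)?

For a small subsidy around the equilibrium, the benefit split depends on the relative slopes, which at a point are proportional to the elasticities.
Buyer share = εs/(εs + |εd|) = 1.9/(1.9 + 0.6) = 0.76; seller share = |εd|/(εs + |εd|) = 0.24.

Consumer share = 0.76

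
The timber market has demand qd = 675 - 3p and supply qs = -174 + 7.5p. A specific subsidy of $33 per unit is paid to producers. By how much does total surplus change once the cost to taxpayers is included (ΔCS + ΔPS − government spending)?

Net change in total surplus = -16335/14

Pre-subsidy: 675 - 3p = -174 + 7.5p gives p* = 566/7, q* = 3027/7.
With the subsidy, sellers receive ps = pb + 33 for each unit, where pb is the price buyers pay.
Supply in terms of pb becomes qs = -174 + 7.5(pb + 33) = 73.5 + 7.5pb. Setting this equal to demand: 675 - 3pb = 73.5 + 7.5pb, so pb = 401/7.
Sellers receive ps = 401/7 + 33 = 632/7; q' = 675 − 3·(401/7) = 3522/7.
ΔCS = ½(3027/7 + 3522/7)(566/7 − 401/7) = 1080585/98; ΔPS = ½(3027/7 + 3522/7)(632/7 − 566/7) = 216117/49.
Government spending = 33 × 3522/7 = 116226/7.
Net change = 1080585/98 + 216117/49 − 116226/7 = -16335/14. The loss equals the DWL triangle ½·33·495/7.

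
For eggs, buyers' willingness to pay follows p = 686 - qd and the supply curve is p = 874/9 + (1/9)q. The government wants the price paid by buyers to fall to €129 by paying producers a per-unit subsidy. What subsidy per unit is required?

At a buyer price of 129, quantity demanded is 686 − 1·129 = 557.
Sellers supply 557 only when they receive ps = 874/9 + (1/9)·557 = 159.
s = ps − pb = 159 − 129 = 30.

Required subsidy s = €30 per unit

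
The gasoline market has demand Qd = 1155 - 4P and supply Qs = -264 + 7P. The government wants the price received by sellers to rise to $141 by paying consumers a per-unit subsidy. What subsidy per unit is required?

Required subsidy s = $33 per unit

At a seller price of 141, quantity supplied is -264 + 7·141 = 723.
Buyers absorb 723 only when they pay Pb with 1155 − 4·Pb = 723, i.e. Pb = 108.
s = Ps − Pb = 141 − 108 = 33.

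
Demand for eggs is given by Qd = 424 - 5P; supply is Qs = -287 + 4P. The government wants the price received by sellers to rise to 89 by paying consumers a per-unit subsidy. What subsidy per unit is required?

Required subsidy s = 18 per unit

At a seller price of 89, quantity supplied is -287 + 4·89 = 69.
Buyers absorb 69 only when they pay Pb with 424 − 5·Pb = 69, i.e. Pb = 71.
s = Ps − Pb = 89 − 71 = 18.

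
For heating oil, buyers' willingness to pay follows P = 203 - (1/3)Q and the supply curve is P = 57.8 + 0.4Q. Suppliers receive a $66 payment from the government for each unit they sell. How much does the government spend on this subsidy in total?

Pre-subsidy: 203 - (1/3)Q = 57.8 + 0.4Q gives Q* = 198 and P* = 137.
With the subsidy, sellers receive Ps = Pb + 66 for each unit, where Pb is the price buyers pay.
On the curves, Pb = 203 - (1/3)Q and Ps = 57.8 + 0.4Q; the wedge Ps − Pb = 66 gives 57.8 + 0.4Q − (203 - (1/3)Q) = 66, so Q' = 288.
Then Pb = 203 − (1/3)·288 = 107 and Ps = 57.8 + 0.4·288 = 173.
Government outlay = subsidy × quantity = 66 × 288 = 19008.

Government cost = $19008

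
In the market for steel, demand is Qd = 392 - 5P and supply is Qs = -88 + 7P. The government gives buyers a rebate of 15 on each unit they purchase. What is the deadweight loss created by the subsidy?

Deadweight loss = 328.125

Pre-subsidy: 392 - 5P = -88 + 7P gives P* = 40, Q* = 192.
With the rebate, buyers effectively pay Pb = Ps − 15, where Ps is the price sellers receive.
Demand in terms of Ps becomes Qd = 392 − 5(Ps − 15) = 467 - 5Ps. Setting this equal to supply: 467 - 5Ps = -88 + 7Ps, so Ps = 46.25.
Buyers pay Pb = 46.25 − 15 = 31.25; Q' = -88 + 7·46.25 = 235.75.
The subsidy expands output by 235.75 − 192 = 43.75 past the efficient level; on those units the gap between marginal cost and willingness to pay runs from 0 up to 15.
DWL = ½ × 15 × 43.75 = 328.125.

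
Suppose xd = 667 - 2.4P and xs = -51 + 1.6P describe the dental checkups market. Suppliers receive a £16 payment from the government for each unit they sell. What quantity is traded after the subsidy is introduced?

Pre-subsidy: 667 - 2.4P = -51 + 1.6P gives P* = 179.5, x* = 236.2.
With the subsidy, sellers receive Ps = Pb + 16 for each unit, where Pb is the price buyers pay.
Supply in terms of Pb becomes xs = -51 + 1.6(Pb + 16) = -25.4 + 1.6Pb. Setting this equal to demand: 667 - 2.4Pb = -25.4 + 1.6Pb, so Pb = 173.1.
Sellers receive Ps = 173.1 + 16 = 189.1; x' = 667 − 2.4·173.1 = 251.56.

x' = 251.56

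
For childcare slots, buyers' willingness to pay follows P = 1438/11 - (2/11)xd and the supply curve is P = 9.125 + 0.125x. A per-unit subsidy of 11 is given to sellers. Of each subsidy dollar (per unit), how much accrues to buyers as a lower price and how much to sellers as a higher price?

Buyers gain 176/27 per unit; sellers gain 121/27 per unit

Pre-subsidy: 1438/11 - (2/11)x = 9.125 + 0.125x gives x* = 1189/3 and P* = 176/3.
With the subsidy, sellers receive Ps = Pb + 11 for each unit, where Pb is the price buyers pay.
On the curves, Pb = 1438/11 - (2/11)x and Ps = 9.125 + 0.125x; the wedge Ps − Pb = 11 gives 9.125 + 0.125x − (1438/11 - (2/11)x) = 11, so x' = 11669/27.
Then Pb = 1438/11 − (2/11)·(11669/27) = 1408/27 and Ps = 9.125 + 0.125·(11669/27) = 1705/27.
Buyers' price falls by P* − Pb = 176/3 − 1408/27 = 176/27; sellers' price rises by Ps − P* = 1705/27 − 176/3 = 121/27.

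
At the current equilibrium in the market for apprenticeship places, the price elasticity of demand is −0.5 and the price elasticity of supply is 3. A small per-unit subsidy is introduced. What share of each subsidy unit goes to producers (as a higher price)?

Producer share = 1/7

For a small subsidy around the equilibrium, the benefit split depends on the relative slopes, which at a point are proportional to the elasticities.
Buyer share = εs/(εs + |εd|) = 3/(3 + 0.5) = 6/7; seller share = |εd|/(εs + |εd|) = 1/7.
So producers capture 1/7 of the subsidy.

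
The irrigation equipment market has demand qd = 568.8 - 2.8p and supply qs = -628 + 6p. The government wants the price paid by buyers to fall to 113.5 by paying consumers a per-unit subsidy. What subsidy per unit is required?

Required subsidy s = 33 per unit

At a buyer price of 113.5, quantity demanded is 568.8 − 2.8·113.5 = 251.
Sellers supply 251 only when they receive ps with -628 + 6·ps = 251, i.e. ps = 146.5.
s = ps − pb = 146.5 − 113.5 = 33.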